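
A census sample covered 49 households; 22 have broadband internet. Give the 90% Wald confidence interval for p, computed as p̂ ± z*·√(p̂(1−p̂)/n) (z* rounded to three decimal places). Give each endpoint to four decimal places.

With x = 22 successes in n = 49, p̂ = 0.44898.
Standard error of p̂: √(0.247397/49) = √0.005048917 = 0.071056.
The 90% critical value is z* = 1.645.
Margin of error: 1.645 × 0.071056 = 0.11689.
CI: 0.44898 ± 0.11689 = (0.3321, 0.5659).

(0.3321, 0.5659)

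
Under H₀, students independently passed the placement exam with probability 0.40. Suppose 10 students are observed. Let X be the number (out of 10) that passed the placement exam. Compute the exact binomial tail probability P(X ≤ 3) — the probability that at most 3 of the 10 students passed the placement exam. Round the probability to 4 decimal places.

X is binomial with n = 10 and p = 0.40.
P(X ≤ 3) = C(10,0)·0.40^0·0.60^10 + C(10,1)·0.40^1·0.60^9 + C(10,2)·0.40^2·0.60^8 + C(10,3)·0.40^3·0.60^7.
= 0.006047 + 0.040311 + 0.120932 + 0.214991 = 0.3823.

P = 0.3823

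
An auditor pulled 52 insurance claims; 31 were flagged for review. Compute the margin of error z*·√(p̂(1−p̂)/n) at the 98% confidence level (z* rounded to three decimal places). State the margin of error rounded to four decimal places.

ME = 0.1583

p̂ = 31/52 = 0.59615.
Standard error of p̂: √(0.240754/52) = √0.004629893 = 0.068043.
The 98% critical value is z* = 2.326.
So ME = 0.1583.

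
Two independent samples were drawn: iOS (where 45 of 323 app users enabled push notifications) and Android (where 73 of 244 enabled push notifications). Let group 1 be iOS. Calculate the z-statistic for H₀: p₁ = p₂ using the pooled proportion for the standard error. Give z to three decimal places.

p̂₁ = 45/323 = 0.13932, p̂₂ = 73/244 = 0.29918.
Pooled p̂ = (45+73)/(323+244) = 118/567 = 0.20811.
Pooled SE = √[0.1648019·0.00719434] ≈ 0.034433.
z = (p̂₁ − p̂₂)/SE = (0.13932 − 0.29918)/0.034433 = -0.15986/0.034433 = -4.643.

z = -4.643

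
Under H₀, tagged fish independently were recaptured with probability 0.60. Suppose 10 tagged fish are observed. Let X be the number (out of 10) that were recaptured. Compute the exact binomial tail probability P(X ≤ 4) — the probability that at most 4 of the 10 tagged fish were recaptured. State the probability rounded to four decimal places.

P = 0.1662

X ~ Binomial(n=10, p=0.60).
P(X ≤ 4) = Σ_{j=0}^{4} C(10,j)·0.60^j·0.40^{10−j}.
= 0.000105 + 0.001573 + 0.010617 + 0.042467 + 0.111477 = 0.1662.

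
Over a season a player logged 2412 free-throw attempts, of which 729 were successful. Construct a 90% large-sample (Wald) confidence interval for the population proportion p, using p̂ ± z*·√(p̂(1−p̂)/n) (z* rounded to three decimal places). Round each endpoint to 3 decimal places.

(0.287, 0.318)

p̂ = 729/2412 = 0.30224.
SE(p̂) = √(0.30224·0.69776/2412) = 0.009351.
The 90% critical value is z* = 1.645.
Margin = 1.645·0.009351 = 0.01538.
Interval: 0.30224 ± 0.01538 → (0.287, 0.318).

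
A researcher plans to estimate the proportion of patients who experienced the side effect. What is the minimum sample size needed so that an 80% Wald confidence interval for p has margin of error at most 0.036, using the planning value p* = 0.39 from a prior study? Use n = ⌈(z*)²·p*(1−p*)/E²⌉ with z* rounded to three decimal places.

n = 302

z* = 1.282 at the 80% level.
p*(1−p*) = 0.2379.
(z*)²·p*(1−p*)/E² = 1.643524·0.2379/0.001296 = 301.693.
⌈301.693⌉ = 302.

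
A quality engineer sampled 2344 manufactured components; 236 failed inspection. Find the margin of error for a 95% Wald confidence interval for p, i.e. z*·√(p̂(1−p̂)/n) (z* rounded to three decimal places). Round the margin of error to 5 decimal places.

p̂ = 236/2344 = 0.10068.
SE = √(p̂(1−p̂)/n) = √(0.090546/2344) = 0.006215.
z* = 1.960 at the 95% level.
ME = 1.960·0.006215 = 0.01218.

ME = 0.01218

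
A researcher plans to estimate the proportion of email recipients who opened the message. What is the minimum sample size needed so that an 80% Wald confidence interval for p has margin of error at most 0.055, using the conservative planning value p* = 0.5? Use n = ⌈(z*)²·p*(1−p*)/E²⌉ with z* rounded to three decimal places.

z* = 1.282 at the 80% level.
p*(1−p*) = 0.50·0.50 = 0.2500.
Required n before rounding: 1.643524 × 0.2500 / 0.055² = 135.828.
Rounding up, n = 136.

n = 136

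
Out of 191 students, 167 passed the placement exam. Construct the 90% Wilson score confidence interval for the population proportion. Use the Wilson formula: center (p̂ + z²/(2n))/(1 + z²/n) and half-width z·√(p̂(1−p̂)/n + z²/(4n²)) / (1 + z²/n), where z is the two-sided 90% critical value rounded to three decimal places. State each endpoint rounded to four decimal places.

(0.8296, 0.9086)

p̂ = 167/191 = 0.87435; z = 1.645, so z² = 2.706025.
1 + z²/n = 1.014168.
Adjusted center: (0.87435 + z²/(2n))/1.014168 = 0.86912.
Radicand: p̂(1−p̂)/n + z²/(4n²) = 0.000575212 + 0.000018544 = 0.000593756.
Half-width = 1.645·√0.000593756/1.014168 = 0.03952.
So the interval runs from 0.8296 to 0.9086.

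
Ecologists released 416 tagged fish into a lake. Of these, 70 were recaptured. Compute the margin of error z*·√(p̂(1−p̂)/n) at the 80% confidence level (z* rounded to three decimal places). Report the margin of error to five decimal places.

The sample proportion is 70/416 = 0.16827.
SE = √(p̂(1−p̂)/n) = √(0.139955/416) = 0.018342.
The 80% critical value is z* = 1.282.
ME = 1.282·0.018342 = 0.02351.

ME = 0.02351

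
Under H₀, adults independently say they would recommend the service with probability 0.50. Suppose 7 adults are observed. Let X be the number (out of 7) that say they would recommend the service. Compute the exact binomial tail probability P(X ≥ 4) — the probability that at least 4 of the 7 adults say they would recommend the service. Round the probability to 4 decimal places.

P = 0.5000

X is binomial with n = 7 and p = 0.50.
P(X ≥ 4) = C(7,4)·0.50^4·0.50^3 + C(7,5)·0.50^5·0.50^2 + C(7,6)·0.50^6·0.50^1 + C(7,7)·0.50^7·0.50^0.
= 0.273438 + 0.164062 + 0.054688 + 0.007812 = 0.5000.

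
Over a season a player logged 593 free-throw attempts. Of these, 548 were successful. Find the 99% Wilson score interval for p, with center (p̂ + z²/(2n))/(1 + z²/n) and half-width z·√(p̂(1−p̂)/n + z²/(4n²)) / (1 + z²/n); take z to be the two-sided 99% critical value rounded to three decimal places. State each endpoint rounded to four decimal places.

p̂ = 548/593 = 0.92411; z = 2.576, so z² = 6.635776.
Denominator 1 + z²/n = 1 + 6.635776/593 = 1.011190.
Adjusted center: (0.92411 + z²/(2n))/1.011190 = 0.91942.
Radicand: p̂(1−p̂)/n + z²/(4n²) = 0.000118258 + 0.000004718 = 0.000122976.
Half-width = z·√(radicand)/denom = 2.576·0.011089/1.011190 = 0.02825.
So the interval runs from 0.8912 to 0.9477.

(0.8912, 0.9477)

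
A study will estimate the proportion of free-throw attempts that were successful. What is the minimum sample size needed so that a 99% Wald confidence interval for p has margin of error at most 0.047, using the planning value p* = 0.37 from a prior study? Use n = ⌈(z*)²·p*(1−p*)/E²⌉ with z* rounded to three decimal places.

n = 701

For 99% confidence, z* = 2.576.
p*(1−p*) = 0.37·0.63 = 0.2331.
(z*)²·p*(1−p*)/E² = 6.635776·0.2331/0.002209 = 700.226.
Rounding up, n = 701.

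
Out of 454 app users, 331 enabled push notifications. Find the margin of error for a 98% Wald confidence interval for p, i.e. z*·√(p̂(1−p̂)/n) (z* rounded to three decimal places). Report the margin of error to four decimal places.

ME = 0.0485

p̂ = 331/454 = 0.72907.
Standard error of p̂: √(0.197525/454) = √0.000435076 = 0.020858.
The 98% critical value is z* = 2.326.
ME = 2.326·0.020858 = 0.0485.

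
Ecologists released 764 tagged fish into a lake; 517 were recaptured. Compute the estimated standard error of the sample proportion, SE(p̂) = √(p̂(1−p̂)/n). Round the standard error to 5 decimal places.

SE = 0.01692

With x = 517 successes in n = 764, p̂ = 0.67670.
p̂(1−p̂) = 0.218777.
SE = √(0.218777/764) = 0.01692.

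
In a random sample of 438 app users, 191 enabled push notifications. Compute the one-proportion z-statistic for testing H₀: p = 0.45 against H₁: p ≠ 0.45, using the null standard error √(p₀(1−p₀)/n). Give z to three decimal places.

z = -0.586

Sample proportion p̂ = 191/438 = 0.43607.
Null standard error: √(0.45·0.55/438) = √0.000565068 = 0.023771.
z = (p̂ − p₀)/SE = (0.43607 − 0.45)/0.023771 = -0.586.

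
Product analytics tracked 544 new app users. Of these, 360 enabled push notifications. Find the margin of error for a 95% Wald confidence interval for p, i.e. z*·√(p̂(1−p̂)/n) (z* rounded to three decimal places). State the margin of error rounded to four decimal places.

p̂ = 360/544 = 0.66176.
SE(p̂) = √(0.66176·0.33824/544) = 0.020284.
For 95% confidence, z* = 1.960.
ME = 1.960·0.020284 = 0.0398.

ME = 0.0398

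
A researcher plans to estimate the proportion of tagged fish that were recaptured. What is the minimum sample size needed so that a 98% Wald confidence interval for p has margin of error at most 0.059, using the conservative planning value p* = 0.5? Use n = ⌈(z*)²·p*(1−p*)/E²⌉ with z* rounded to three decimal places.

n = 389

For 98% confidence, z* = 2.326.
p*(1−p*) = 0.50·0.50 = 0.2500.
(z*)²·p*(1−p*)/E² = 5.410276·0.2500/0.003481 = 388.558.
⌈388.558⌉ = 389.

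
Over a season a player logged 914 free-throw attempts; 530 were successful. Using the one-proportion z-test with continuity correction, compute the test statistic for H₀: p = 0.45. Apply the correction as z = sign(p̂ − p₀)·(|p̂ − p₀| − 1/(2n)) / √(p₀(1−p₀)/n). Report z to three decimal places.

p̂ = 530/914 = 0.57987. p̂ − p₀ = 0.129869.
1/(2n) = 0.000547.
Corrected numerator: |0.129869| − 0.000547 = 0.129322.
SE₀ = √(0.45·0.55/914) = 0.016456.
z = +0.129322/0.016456 = 7.859.

z = 7.859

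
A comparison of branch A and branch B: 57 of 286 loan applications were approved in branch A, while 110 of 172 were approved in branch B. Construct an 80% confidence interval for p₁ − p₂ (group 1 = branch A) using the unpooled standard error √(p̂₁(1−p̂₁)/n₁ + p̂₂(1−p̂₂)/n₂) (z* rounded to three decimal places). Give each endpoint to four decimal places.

p̂₁ = 0.19930, p̂₂ = 0.63953, so the observed difference is -0.44023.
SE = √(0.000557972 + 0.001340291) = √0.001898263 = 0.043569.
z* = 1.282 at the 80% level. Margin of error = 0.05586.
Interval: -0.44023 ± 0.05586 → (-0.4961, -0.3844).

(-0.4961, -0.3844)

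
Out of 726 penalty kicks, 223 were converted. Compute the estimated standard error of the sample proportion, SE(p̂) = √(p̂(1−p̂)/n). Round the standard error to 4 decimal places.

The sample proportion is 223/726 = 0.30716.
p̂(1−p̂) = 0.212813.
SE = √(0.212813/726) = √0.000293131 = 0.0171.

SE = 0.0171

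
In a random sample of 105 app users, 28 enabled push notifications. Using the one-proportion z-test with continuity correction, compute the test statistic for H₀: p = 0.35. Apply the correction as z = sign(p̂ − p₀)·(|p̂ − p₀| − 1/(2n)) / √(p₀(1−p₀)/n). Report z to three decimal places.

z = -1.688

The sample proportion is 28/105 = 0.26667. p̂ − p₀ = -0.083333.
Continuity correction 1/(2n) = 1/210 = 0.004762.
Corrected numerator: |-0.083333| − 0.004762 = 0.078571.
Null standard error: √(0.35·0.65/105) = √0.002166667 = 0.046547.
z = −0.078571/0.046547 = -1.688.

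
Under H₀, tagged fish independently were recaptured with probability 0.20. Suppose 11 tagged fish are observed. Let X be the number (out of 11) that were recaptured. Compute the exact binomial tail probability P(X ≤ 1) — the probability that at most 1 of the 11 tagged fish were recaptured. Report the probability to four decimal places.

X is binomial with n = 11 and p = 0.20.
P(X ≤ 1) = C(11,0)·0.20^0·0.80^11 + C(11,1)·0.20^1·0.80^10.
= 0.085899 + 0.236223 = 0.3221.

P = 0.3221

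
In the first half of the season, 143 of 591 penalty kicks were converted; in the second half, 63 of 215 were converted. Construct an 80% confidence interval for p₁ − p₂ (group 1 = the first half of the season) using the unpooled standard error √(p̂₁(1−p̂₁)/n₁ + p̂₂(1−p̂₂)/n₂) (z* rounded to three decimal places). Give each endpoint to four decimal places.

(-0.0968, -0.0053)

p̂₁ = 143/591 = 0.24196, p̂₂ = 63/215 = 0.29302; p̂₁ − p̂₂ = -0.05106.
SE = √(0.000310350 + 0.000963538) = √0.001273888 = 0.035692.
The 80% critical value is z* = 1.282. Margin = 1.282·0.035692 = 0.04576.
So the interval runs from -0.0968 to -0.0053.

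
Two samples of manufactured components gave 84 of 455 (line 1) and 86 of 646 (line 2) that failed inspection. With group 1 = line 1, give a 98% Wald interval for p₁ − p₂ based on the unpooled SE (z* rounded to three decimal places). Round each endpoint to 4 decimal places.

(-0.0010, 0.1040)

p̂₁ = 84/455 = 0.18462, p̂₂ = 86/646 = 0.13313; p̂₁ − p̂₂ = 0.05149.
Unpooled SE = √(p̂₁(1−p̂₁)/n₁ + p̂₂(1−p̂₂)/n₂) = √(0.000330841 + 0.000178644) = 0.022572.
z* = 2.326 at the 98% level. Margin of error = 0.05250.
CI: 0.05149 ± 0.05250 = (-0.0010, 0.1040).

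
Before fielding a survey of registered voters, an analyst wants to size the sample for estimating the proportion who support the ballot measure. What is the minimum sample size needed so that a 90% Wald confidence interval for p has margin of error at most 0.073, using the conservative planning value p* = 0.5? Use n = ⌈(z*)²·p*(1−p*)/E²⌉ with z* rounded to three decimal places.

n = 127

z* = 1.645 at the 90% level.
p*(1−p*) = 0.50·0.50 = 0.2500.
(z*)²·p*(1−p*)/E² = 2.706025·0.2500/0.005329 = 126.948.
⌈126.948⌉ = 127.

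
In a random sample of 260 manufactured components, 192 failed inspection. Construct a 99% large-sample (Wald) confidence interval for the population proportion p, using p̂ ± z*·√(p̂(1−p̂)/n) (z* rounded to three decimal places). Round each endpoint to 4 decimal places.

(0.6683, 0.8087)

Sample proportion p̂ = 192/260 = 0.73846.
Standard error of p̂: √(0.193136/260) = √0.000742831 = 0.027255.
The 99% critical value is z* = 2.576.
Margin = 2.576·0.027255 = 0.07021.
CI: 0.73846 ± 0.07021 = (0.6683, 0.8087).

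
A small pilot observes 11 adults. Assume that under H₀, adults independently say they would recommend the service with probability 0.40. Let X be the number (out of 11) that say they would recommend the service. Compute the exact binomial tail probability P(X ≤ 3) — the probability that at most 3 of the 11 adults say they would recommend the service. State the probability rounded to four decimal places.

P = 0.2963

X ~ Binomial(n=11, p=0.40).
P(X ≤ 3) = C(11,0)·0.40^0·0.60^11 + C(11,1)·0.40^1·0.60^10 + C(11,2)·0.40^2·0.60^9 + C(11,3)·0.40^3·0.60^8.
= 0.003628 + 0.026605 + 0.088684 + 0.177367 = 0.2963.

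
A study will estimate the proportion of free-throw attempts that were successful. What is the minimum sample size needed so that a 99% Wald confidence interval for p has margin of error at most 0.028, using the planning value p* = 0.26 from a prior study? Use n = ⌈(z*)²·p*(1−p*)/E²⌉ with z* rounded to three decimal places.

For 99% confidence, z* = 2.576.
p*(1−p*) = 0.26·0.74 = 0.1924.
(z*)²·p*(1−p*)/E² = 6.635776·0.1924/0.000784 = 1628.474.
Rounding up, n = 1629.

n = 1629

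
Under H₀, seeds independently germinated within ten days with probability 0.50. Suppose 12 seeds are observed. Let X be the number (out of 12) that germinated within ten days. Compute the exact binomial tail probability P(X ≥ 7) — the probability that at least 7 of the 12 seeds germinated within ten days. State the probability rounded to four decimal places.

P = 0.3872

X ~ Binomial(n=12, p=0.50).
P(X ≥ 7) = Σ_{j=7}^{12} C(12,j)·0.50^j·0.50^{12−j}.
= 0.193359 + 0.120850 + 0.053711 + 0.016113 + 0.002930 + 0.000244 = 0.3872.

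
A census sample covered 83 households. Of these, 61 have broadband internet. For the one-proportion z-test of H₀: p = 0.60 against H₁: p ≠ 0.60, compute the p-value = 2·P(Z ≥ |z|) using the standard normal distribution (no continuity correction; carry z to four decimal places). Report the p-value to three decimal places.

p̂ = 61/83 = 0.73494.
SE₀ = √(0.60·0.40/83) = 0.053773.
z = (p̂ − p₀)/SE = (61/83 − 0.60)/0.053773 ≈ 2.5094.
p-value = 2·P(Z ≥ |z|) with z = 2.5094 → 0.012.

p-value = 0.012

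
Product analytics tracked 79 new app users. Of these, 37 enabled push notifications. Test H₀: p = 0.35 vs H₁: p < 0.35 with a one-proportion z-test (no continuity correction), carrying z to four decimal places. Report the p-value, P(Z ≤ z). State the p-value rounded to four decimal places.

p̂ = 37/79 = 0.46835.
Null standard error: √(0.35·0.65/79) = √0.002879747 = 0.053663.
Test statistic (full precision, shown to 4 dp): z = (37/79 − 0.35)/SE₀ ≈ 2.2055.
From the standard normal, P(Z ≤ z) = 0.9863.

p-value = 0.9863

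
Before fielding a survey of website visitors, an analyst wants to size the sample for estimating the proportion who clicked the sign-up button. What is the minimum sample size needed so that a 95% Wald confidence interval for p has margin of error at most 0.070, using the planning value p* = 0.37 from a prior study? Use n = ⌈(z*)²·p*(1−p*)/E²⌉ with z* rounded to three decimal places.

n = 183

The 95% critical value is z* = 1.960.
p*(1−p*) = 0.2331.
Required n before rounding: 3.841600 × 0.2331 / 0.070² = 182.750.
⌈182.750⌉ = 183.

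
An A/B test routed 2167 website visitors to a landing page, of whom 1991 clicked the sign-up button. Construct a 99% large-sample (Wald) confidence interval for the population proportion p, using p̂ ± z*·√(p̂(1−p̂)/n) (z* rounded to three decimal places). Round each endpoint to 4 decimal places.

(0.9037, 0.9339)

Sample proportion p̂ = 1991/2167 = 0.91878.
SE = √(p̂(1−p̂)/n) = √(0.074622/2167) = 0.005868.
For 99% confidence, z* = 2.576.
Margin of error: 2.576 × 0.005868 = 0.01512.
Interval: 0.91878 ± 0.01512 → (0.9037, 0.9339).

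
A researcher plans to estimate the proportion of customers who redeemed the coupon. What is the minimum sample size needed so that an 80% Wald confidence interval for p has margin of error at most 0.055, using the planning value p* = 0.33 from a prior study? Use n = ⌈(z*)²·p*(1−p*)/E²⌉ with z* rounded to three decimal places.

For 80% confidence, z* = 1.282.
p*(1−p*) = 0.2211.
(z*)²·p*(1−p*)/E² = 1.643524·0.2211/0.003025 = 120.127.
Rounding up, n = 121.

n = 121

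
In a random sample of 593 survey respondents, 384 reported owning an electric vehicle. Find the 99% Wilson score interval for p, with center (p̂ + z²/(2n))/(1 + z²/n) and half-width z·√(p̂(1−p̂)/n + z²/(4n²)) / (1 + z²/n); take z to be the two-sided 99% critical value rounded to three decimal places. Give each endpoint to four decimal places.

(0.5956, 0.6962)

Here p̂ = 384/593 = 0.64755 and z = 2.576 (z² = 6.635776).
1 + z²/n = 1.011190.
Center = (0.64755 + 0.005595)/1.011190 = 0.64592.
Radicand: p̂(1−p̂)/n + z²/(4n²) = 0.000384869 + 0.000004718 = 0.000389587.
Half-width = 2.576·√0.000389587/1.011190 = 0.05028.
So the interval runs from 0.5956 to 0.6962.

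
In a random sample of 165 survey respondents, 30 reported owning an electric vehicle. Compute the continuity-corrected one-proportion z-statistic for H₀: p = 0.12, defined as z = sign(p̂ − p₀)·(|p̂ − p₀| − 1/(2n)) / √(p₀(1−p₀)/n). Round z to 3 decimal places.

With x = 30 successes in n = 165, p̂ = 0.18182. p̂ − p₀ = 0.061818.
Continuity correction 1/(2n) = 1/330 = 0.003030.
Corrected numerator: |0.061818| − 0.003030 = 0.058788.
Null standard error: √(0.12·0.88/165) = √0.000640000 = 0.025298.
z = (+)0.058788/0.025298 = 2.324.

z = 2.324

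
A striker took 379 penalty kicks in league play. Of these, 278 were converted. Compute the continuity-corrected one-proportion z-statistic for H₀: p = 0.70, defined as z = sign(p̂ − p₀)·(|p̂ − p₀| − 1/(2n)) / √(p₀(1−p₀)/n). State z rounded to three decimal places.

With x = 278 successes in n = 379, p̂ = 0.73351. p̂ − p₀ = 0.033509.
1/(2n) = 0.001319.
Corrected numerator: |0.033509| − 0.001319 = 0.032190.
SE₀ = √(0.70·0.30/379) = 0.023539.
z = (+)0.032190/0.023539 = 1.368.

z = 1.368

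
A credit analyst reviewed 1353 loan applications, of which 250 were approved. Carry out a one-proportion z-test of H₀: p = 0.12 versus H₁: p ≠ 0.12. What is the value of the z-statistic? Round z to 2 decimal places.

z = 7.33

The sample proportion is 250/1353 = 0.18477.
Under H₀, SE = √(p₀(1−p₀)/n) = √(0.12·0.88/1353) = √0.000078049 = 0.008835.
Test statistic: z = 0.06477/0.008835 = 7.33.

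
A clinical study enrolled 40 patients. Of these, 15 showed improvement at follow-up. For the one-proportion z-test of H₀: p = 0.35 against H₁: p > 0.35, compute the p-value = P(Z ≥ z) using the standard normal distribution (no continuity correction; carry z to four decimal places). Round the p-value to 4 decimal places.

p̂ = 15/40 = 0.37500.
Under H₀, SE = √(p₀(1−p₀)/n) = √(0.35·0.65/40) = √0.005687500 = 0.075416.
Test statistic (full precision, shown to 4 dp): z = (15/40 − 0.35)/SE₀ ≈ 0.3315.
p-value = P(Z ≥ z) with z = 0.3315 → 0.3701.

p-value = 0.3701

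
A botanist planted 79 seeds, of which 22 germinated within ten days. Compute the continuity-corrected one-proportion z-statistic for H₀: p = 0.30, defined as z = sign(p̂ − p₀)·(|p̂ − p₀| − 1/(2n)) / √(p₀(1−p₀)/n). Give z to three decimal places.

z = -0.295

Sample proportion p̂ = 22/79 = 0.27848. p̂ − p₀ = -0.021519.
Continuity correction 1/(2n) = 1/158 = 0.006329.
Corrected numerator: |-0.021519| − 0.006329 = 0.015190.
SE₀ = √(0.30·0.70/79) = 0.051558.
z = (−)0.015190/0.051558 = -0.295.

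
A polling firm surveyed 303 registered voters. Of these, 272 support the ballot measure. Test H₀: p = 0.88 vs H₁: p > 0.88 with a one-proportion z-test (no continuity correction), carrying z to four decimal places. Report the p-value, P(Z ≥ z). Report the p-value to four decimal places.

p-value = 0.1717

The sample proportion is 272/303 = 0.89769.
SE₀ = √(0.88·0.12/303) = 0.018669.
Test statistic (full precision, shown to 4 dp): z = (272/303 − 0.88)/SE₀ ≈ 0.9476.
From the standard normal, P(Z ≥ z) = 0.1717.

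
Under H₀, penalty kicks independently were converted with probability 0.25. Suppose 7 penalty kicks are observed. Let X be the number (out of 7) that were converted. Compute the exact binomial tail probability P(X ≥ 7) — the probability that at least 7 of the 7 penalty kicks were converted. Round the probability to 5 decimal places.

P = 0.00006

X ~ Binomial(n=7, p=0.25).
P(X ≥ 7) = C(7,7)·0.25^7·0.75^0.
= 0.000061 = 0.00006.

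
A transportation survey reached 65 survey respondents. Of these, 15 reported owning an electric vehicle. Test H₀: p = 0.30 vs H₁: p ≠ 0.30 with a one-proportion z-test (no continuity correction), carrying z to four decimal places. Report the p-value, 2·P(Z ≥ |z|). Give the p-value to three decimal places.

p-value = 0.223

The sample proportion is 15/65 = 0.23077.
SE₀ = √(0.30·0.70/65) = 0.056840.
z = (p̂ − p₀)/SE = (15/65 − 0.30)/0.056840 ≈ -1.2180.
p-value = 2·P(Z ≥ |z|) with z = -1.2180 → 0.223.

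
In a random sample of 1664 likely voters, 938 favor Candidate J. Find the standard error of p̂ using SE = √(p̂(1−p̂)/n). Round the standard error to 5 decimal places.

SE = 0.01216

With x = 938 successes in n = 1664, p̂ = 0.56370.
p̂(1−p̂) = 0.56370·0.43630 = 0.245942.
SE = √(0.245942/1664) = √0.000147802 = 0.01216.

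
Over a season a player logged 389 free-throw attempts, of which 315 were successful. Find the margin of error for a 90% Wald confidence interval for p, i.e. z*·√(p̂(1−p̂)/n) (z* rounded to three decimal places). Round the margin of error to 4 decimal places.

Sample proportion p̂ = 315/389 = 0.80977.
Standard error of p̂: √(0.154043/389) = √0.000395998 = 0.019900.
The 90% critical value is z* = 1.645.
So ME = 0.0327.

ME = 0.0327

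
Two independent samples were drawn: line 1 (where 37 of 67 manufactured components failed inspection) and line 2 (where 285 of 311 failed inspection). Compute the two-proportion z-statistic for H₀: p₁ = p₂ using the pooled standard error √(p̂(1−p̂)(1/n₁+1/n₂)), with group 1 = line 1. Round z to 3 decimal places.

z = -7.611

Sample proportions: p̂₁ = 37/67 = 0.55224 and p̂₂ = 285/311 = 0.91640.
Pooling: p̂ = 322/378 = 0.85185.
SE = √[p̂(1−p̂)(1/n₁+1/n₂)] = √[0.85185·0.14815·(1/67+1/311)] ≈ 0.047847.
z = -0.36416/0.047847 = -7.611.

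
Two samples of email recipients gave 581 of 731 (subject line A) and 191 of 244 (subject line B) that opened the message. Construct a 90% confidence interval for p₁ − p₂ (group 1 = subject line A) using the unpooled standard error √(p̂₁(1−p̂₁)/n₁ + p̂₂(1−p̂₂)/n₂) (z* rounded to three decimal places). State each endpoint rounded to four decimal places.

(-0.0379, 0.0619)

p̂₁ = 0.79480, p̂₂ = 0.78279, so the observed difference is 0.01201.
SE = √(0.000223108 + 0.000696851) = √0.000919959 = 0.030331.
The 90% critical value is z* = 1.645. Margin = 1.645·0.030331 = 0.04989.
So the interval runs from -0.0379 to 0.0619.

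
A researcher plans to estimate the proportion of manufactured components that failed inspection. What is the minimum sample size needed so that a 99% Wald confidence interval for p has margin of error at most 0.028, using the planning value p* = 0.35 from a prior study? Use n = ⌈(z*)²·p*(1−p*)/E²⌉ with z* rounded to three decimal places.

For 99% confidence, z* = 2.576.
p*(1−p*) = 0.2275.
(z*)²·p*(1−p*)/E² = 6.635776·0.2275/0.000784 = 1925.560.
⌈1925.560⌉ = 1926.

n = 1926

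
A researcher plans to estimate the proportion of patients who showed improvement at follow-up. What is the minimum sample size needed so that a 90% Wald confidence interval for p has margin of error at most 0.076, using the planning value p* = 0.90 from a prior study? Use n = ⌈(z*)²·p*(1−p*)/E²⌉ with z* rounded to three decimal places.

The 90% critical value is z* = 1.645.
p*(1−p*) = 0.90·0.10 = 0.0900.
(z*)²·p*(1−p*)/E² = 2.706025·0.0900/0.005776 = 42.165.
Rounding up, n = 43.

n = 43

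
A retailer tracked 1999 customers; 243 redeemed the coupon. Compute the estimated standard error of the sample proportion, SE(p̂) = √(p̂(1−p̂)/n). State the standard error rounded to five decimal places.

SE = 0.00731

Sample proportion p̂ = 243/1999 = 0.12156.
p̂(1−p̂) = 0.12156·0.87844 = 0.106783.
SE = √(0.106783/1999) = √0.000053418 = 0.00731.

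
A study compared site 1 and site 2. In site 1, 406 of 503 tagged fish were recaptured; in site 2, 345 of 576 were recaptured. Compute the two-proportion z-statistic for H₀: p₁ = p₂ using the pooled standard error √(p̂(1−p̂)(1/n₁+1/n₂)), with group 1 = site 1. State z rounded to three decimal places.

z = 7.417

p̂₁ = 406/503 = 0.80716, p̂₂ = 345/576 = 0.59896.
Pooling: p̂ = 751/1079 = 0.69601.
Pooled SE = √[0.2115782·0.00372418] ≈ 0.028071.
z = 0.20820/0.028071 = 7.417.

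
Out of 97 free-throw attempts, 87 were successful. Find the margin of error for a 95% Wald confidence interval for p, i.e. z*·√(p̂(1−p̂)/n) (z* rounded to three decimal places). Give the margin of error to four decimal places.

ME = 0.0605

p̂ = 87/97 = 0.89691.
Standard error of p̂: √(0.092465/97) = √0.000953244 = 0.030875.
z* = 1.960 at the 95% level.
ME = 1.960·0.030875 = 0.0605.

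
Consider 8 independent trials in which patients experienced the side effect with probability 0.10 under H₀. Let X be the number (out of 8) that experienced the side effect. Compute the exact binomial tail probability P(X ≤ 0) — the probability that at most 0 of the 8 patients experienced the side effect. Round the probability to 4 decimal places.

P = 0.4305

X ~ Binomial(n=8, p=0.10).
P(X ≤ 0) = C(8,0)·0.10^0·0.90^8.
= 0.430467 = 0.4305.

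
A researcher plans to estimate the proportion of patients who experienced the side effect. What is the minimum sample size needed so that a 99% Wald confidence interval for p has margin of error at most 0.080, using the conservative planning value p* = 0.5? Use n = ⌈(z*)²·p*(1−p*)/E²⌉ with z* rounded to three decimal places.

z* = 2.576 at the 99% level.
p*(1−p*) = 0.50·0.50 = 0.2500.
(z*)²·p*(1−p*)/E² = 6.635776·0.2500/0.006400 = 259.210.
Rounding up, n = 260.

n = 260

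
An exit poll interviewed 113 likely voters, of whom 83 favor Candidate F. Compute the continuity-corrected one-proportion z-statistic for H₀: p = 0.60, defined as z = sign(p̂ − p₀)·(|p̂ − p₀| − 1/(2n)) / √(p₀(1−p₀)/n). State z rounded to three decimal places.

z = 2.823

Sample proportion p̂ = 83/113 = 0.73451. p̂ − p₀ = 0.134513.
1/(2n) = 0.004425.
Corrected numerator: |0.134513| − 0.004425 = 0.130088.
SE₀ = √(0.60·0.40/113) = 0.046086.
z = +0.130088/0.046086 = 2.823.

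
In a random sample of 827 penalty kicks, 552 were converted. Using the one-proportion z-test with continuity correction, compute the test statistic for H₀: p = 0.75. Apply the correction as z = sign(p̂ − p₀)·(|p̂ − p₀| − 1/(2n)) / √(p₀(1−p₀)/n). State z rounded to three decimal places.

z = -5.441

With x = 552 successes in n = 827, p̂ = 0.66747. p̂ − p₀ = -0.082527.
Continuity correction 1/(2n) = 1/1654 = 0.000605.
Corrected numerator: |-0.082527| − 0.000605 = 0.081922.
Under H₀, SE = √(p₀(1−p₀)/n) = √(0.75·0.25/827) = √0.000226723 = 0.015057.
z = −0.081922/0.015057 = -5.441.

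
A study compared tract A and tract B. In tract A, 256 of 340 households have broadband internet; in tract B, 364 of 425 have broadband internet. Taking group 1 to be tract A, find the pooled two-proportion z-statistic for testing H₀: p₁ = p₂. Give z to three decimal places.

z = -3.630

Sample proportions: p̂₁ = 256/340 = 0.75294 and p̂₂ = 364/425 = 0.85647.
Pooling: p̂ = 620/765 = 0.81046.
Pooled SE = √[0.1536161·0.00529412] ≈ 0.028518.
z = -0.10353/0.028518 = -3.630.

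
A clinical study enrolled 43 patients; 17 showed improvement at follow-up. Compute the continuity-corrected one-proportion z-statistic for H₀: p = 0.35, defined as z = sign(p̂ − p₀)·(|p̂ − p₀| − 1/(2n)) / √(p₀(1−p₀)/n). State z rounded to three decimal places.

p̂ = 17/43 = 0.39535. p̂ − p₀ = 0.045349.
1/(2n) = 0.011628.
Corrected numerator: |0.045349| − 0.011628 = 0.033721.
Null standard error: √(0.35·0.65/43) = √0.005290698 = 0.072737.
z = (+)0.033721/0.072737 = 0.464.

z = 0.464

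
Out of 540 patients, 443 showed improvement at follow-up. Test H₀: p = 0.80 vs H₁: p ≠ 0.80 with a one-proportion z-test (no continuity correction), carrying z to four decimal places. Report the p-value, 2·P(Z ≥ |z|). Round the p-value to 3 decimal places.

p-value = 0.237

Sample proportion p̂ = 443/540 = 0.82037.
Null standard error: √(0.80·0.20/540) = √0.000296296 = 0.017213.
z = (p̂ − p₀)/SE = (443/540 − 0.80)/0.017213 ≈ 1.1834.
p-value = 2·P(Z ≥ |z|) with z = 1.1834 → 0.237.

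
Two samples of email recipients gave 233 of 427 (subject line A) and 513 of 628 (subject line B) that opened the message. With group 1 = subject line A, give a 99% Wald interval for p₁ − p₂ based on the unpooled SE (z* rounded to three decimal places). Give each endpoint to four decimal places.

p̂₁ = 0.54567, p̂₂ = 0.81688, so the observed difference is -0.27121.
SE = √(0.000580596 + 0.000238197) = √0.000818793 = 0.028615.
The 99% critical value is z* = 2.576. Margin of error = 0.07371.
So the interval runs from -0.3449 to -0.1975.

(-0.3449, -0.1975)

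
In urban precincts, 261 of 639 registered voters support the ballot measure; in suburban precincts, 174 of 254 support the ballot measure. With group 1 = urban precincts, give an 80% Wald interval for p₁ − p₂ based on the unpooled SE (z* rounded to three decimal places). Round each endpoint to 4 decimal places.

p̂₁ = 261/639 = 0.40845, p̂₂ = 174/254 = 0.68504; p̂₁ − p̂₂ = -0.27659.
Unpooled SE = √(p̂₁(1−p̂₁)/n₁ + p̂₂(1−p̂₂)/n₂) = √(0.000378120 + 0.000849451) = 0.035037.
z* = 1.282 at the 80% level. Margin of error = 0.04492.
So the interval runs from -0.3215 to -0.2317.

(-0.3215, -0.2317)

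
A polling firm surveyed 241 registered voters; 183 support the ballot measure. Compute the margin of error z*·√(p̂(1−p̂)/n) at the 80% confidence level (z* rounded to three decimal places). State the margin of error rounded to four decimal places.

The sample proportion is 183/241 = 0.75934.
SE(p̂) = √(0.75934·0.24066/241) = 0.027537.
The 80% critical value is z* = 1.282.
ME = 1.282·0.027537 = 0.0353.

ME = 0.0353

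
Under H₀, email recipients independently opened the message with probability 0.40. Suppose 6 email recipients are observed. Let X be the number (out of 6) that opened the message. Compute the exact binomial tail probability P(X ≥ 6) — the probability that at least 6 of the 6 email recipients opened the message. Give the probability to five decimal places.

X ~ Binomial(n=6, p=0.40).
P(X ≥ 6) = C(6,6)·0.40^6·0.60^0.
= 0.004096 = 0.00410.

P = 0.00410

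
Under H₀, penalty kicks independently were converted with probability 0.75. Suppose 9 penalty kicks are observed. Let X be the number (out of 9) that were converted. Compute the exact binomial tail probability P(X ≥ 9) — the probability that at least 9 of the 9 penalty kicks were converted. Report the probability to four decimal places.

X is binomial with n = 9 and p = 0.75.
P(X ≥ 9) = C(9,9)·0.75^9·0.25^0.
= 0.075085 = 0.0751.

P = 0.0751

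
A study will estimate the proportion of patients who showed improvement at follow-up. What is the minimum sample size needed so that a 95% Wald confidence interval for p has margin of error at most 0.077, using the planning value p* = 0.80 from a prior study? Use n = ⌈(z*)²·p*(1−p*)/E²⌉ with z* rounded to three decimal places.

z* = 1.960 at the 95% level.
p*(1−p*) = 0.1600.
Required n before rounding: 3.841600 × 0.1600 / 0.077² = 103.669.
⌈103.669⌉ = 104.

n = 104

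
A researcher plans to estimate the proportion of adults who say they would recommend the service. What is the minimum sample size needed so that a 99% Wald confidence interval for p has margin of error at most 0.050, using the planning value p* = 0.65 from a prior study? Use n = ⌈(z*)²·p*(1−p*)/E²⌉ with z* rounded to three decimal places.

n = 604

The 99% critical value is z* = 2.576.
p*(1−p*) = 0.65·0.35 = 0.2275.
(z*)²·p*(1−p*)/E² = 6.635776·0.2275/0.002500 = 603.856.
Rounding up, n = 604.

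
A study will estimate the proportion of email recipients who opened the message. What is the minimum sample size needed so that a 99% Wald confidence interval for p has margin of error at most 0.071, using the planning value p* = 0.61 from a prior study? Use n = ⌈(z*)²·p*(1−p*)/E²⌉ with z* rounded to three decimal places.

z* = 2.576 at the 99% level.
p*(1−p*) = 0.61·0.39 = 0.2379.
(z*)²·p*(1−p*)/E² = 6.635776·0.2379/0.005041 = 313.162.
⌈313.162⌉ = 314.

n = 314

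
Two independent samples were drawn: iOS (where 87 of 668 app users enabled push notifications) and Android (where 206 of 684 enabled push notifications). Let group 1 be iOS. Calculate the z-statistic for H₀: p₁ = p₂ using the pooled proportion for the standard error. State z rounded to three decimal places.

z = -7.627

Sample proportions: p̂₁ = 87/668 = 0.13024 and p̂₂ = 206/684 = 0.30117.
Pooled p̂ = (87+206)/(668+684) = 293/1352 = 0.21672.
SE = √[p̂(1−p̂)(1/n₁+1/n₂)] = √[0.21672·0.78328·(1/668+1/684)] ≈ 0.022412.
z = (p̂₁ − p̂₂)/SE = (0.13024 − 0.30117)/0.022412 = -0.17093/0.022412 = -7.627.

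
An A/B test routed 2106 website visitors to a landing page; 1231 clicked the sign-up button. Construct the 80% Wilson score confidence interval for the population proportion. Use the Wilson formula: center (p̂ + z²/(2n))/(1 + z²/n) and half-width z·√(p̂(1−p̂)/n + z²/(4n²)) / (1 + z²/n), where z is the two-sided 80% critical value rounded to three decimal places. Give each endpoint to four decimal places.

(0.5707, 0.5982)

p̂ = 1231/2106 = 0.58452; z = 1.282, so z² = 1.643524.
1 + z²/n = 1.000780.
Center = (0.58452 + 0.000390)/1.000780 = 0.58445.
Radicand: p̂(1−p̂)/n + z²/(4n²) = 0.000115316 + 0.000000093 = 0.000115409.
Half-width = z·√(radicand)/denom = 1.282·0.010743/1.000780 = 0.01376.
Interval: 0.58445 ± 0.01376 → (0.5707, 0.5982).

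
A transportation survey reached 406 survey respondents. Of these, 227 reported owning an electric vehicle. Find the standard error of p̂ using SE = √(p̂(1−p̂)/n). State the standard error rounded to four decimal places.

SE = 0.0246

With x = 227 successes in n = 406, p̂ = 0.55911.
p̂(1−p̂) = 0.246506.
Dividing by n and taking the root: √0.000607158 = 0.0246.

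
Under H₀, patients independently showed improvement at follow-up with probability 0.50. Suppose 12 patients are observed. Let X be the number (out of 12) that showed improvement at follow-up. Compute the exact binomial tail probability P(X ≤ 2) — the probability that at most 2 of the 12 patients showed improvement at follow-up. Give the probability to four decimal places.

P = 0.0193

X is binomial with n = 12 and p = 0.50.
P(X ≤ 2) = C(12,0)·0.50^0·0.50^12 + C(12,1)·0.50^1·0.50^11 + C(12,2)·0.50^2·0.50^10.
= 0.000244 + 0.002930 + 0.016113 = 0.0193.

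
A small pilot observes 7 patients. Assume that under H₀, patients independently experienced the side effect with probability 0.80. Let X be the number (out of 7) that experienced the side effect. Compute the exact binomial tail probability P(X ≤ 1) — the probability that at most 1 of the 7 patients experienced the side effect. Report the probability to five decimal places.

X ~ Binomial(n=7, p=0.80).
P(X ≤ 1) = C(7,0)·0.80^0·0.20^7 + C(7,1)·0.80^1·0.20^6.
= 0.000013 + 0.000358 = 0.00037.

P = 0.00037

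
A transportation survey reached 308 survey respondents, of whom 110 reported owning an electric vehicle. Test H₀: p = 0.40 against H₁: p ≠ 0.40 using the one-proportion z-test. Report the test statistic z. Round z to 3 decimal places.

z = -1.535

With x = 110 successes in n = 308, p̂ = 0.35714.
SE₀ = √(0.40·0.60/308) = 0.027915.
Test statistic: z = -0.04286/0.027915 = -1.535.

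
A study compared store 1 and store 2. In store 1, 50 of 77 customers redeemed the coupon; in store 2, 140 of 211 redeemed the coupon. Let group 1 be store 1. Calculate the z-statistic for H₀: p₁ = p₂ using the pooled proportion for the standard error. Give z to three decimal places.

z = -0.224

p̂₁ = 50/77 = 0.64935, p̂₂ = 140/211 = 0.66351.
Pooled p̂ = (50+140)/(77+211) = 190/288 = 0.65972.
Pooled SE = √[0.2244888·0.01772635] ≈ 0.063082.
z = (p̂₁ − p̂₂)/SE = (0.64935 − 0.66351)/0.063082 = -0.01416/0.063082 = -0.224.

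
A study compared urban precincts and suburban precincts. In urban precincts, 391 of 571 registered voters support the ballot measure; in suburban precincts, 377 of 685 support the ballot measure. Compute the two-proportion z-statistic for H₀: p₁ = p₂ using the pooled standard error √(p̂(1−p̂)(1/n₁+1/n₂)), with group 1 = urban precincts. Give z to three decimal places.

Sample proportions: p̂₁ = 391/571 = 0.68476 and p̂₂ = 377/685 = 0.55036.
Pooling: p̂ = 768/1256 = 0.61146.
Pooled SE = √[0.2375756·0.00321117] ≈ 0.027621.
z = 0.13440/0.027621 = 4.866.

z = 4.866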